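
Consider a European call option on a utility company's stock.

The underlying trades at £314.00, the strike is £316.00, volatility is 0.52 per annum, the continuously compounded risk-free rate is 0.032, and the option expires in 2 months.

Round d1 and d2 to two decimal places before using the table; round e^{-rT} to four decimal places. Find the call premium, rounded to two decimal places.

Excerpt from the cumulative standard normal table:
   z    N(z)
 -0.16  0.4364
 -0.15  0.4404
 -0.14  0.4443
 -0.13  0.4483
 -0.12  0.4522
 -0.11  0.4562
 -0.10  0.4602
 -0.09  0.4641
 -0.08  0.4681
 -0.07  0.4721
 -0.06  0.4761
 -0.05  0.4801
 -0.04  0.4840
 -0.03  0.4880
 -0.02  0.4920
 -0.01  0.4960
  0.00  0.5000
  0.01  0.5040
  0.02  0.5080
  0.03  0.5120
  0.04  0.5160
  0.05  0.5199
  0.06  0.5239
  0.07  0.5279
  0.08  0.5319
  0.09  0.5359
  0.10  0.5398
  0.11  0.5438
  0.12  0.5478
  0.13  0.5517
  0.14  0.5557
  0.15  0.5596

£26.10

T = 0.1667;  σ√T = 0.2123
d₁ = [ln(314/316) + (0.032 + 0.52²/2)·0.1667] / 0.2123 = [-0.0063 + 0.0279] / 0.2123 = 0.1014 which rounds to 0.10
d₂ = d₁ − σ√T = 0.1014 − 0.2123 = -0.1109 which rounds to -0.11
e^(−rT) = e^(−0.032·0.1667) = 0.9947
N(d₁) = N(0.10) = 0.5398;  N(d₂) = N(-0.11) = 0.4562
C = 314·0.5398 − 316·0.9947·0.4562 = 169.4972 − 143.3952 = 26.1020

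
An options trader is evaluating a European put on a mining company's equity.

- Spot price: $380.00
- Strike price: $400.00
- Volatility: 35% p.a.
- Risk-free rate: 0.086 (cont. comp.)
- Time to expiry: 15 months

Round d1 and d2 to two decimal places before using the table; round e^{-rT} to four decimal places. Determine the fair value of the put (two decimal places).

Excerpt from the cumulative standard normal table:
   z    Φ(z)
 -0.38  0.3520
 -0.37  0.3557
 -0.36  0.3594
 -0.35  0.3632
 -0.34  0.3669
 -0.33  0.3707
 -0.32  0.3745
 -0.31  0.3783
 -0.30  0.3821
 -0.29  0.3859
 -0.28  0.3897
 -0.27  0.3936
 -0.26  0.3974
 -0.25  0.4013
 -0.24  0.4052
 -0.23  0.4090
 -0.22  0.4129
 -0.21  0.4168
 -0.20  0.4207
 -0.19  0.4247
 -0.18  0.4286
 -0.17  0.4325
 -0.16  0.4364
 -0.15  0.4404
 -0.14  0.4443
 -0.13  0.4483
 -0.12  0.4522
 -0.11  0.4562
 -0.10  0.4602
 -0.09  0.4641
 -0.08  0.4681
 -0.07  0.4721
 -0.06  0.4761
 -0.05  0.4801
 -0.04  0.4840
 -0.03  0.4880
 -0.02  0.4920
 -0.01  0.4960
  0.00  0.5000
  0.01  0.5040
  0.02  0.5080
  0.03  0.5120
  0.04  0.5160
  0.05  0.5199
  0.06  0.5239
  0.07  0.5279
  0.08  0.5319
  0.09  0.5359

σ√T = 0.35 × 1.1180 = 0.3913
ln(S/K) + (r + σ²/2)T = ln(380/400) + (0.086 + 0.35²/2)·1.25 = -0.0513 + 0.1841 = 0.1328
d₁ = 0.1328 / 0.3913 = 0.3393 which rounds to 0.34
d₂ = d₁ − σ√T = 0.3393 − 0.3913 = -0.0520 which rounds to -0.05
e^(−rT) = e^(−0.086·1.25) = 0.8981
N(−d₂) = N(0.05) = 0.5199;  N(−d₁) = N(-0.34) = 0.3669
P = 400·0.8981·0.5199 − 380·0.3669 = 186.7689 − 139.4220 = 47.3469

$47.35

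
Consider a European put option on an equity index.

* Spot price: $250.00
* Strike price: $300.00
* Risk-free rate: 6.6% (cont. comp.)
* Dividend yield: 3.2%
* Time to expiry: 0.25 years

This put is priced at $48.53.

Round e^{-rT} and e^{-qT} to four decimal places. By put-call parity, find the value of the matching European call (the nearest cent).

exp(−qT) = exp(−0.032·0.25) = 0.9920;  exp(−rT) = exp(−0.066·0.25) = 0.9836
Put-call parity: C − P = S·e^(−qT) − K·e^(−rT) = 250·0.9920 − 300·0.9836 = 248.0000 − 295.0800 = -47.0800
C = P + (C − P) = 48.53 + (-47.0800) = 1.4500

$1.45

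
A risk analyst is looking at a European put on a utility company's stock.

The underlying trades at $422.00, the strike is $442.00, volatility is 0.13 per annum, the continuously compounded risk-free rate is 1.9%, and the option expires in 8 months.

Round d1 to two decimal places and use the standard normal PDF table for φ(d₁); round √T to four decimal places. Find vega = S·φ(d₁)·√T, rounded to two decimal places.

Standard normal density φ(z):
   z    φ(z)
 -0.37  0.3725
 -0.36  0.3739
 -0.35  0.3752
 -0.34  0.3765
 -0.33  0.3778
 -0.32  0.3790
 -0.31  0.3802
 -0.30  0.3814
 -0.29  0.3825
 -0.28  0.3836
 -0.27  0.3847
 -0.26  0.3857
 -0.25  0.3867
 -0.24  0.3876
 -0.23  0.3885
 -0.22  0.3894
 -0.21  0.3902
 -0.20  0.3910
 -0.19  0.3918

σ√T = 0.13 × 0.8165 = 0.1061
ln(S/K) + (r + σ²/2)T = ln(422/442) + (0.019 + 0.13²/2)·0.6667 = -0.0463 + 0.0183 = -0.0280
d₁ = -0.0280 / 0.1061 = -0.2638 → -0.26
√T = √0.6667 = 0.8165
φ(d₁) = φ(-0.26) = 0.3857
vega = S·φ(d₁)·√T = 422·0.3857·0.8165 = 132.8979
(The call has the same vega.)

132.90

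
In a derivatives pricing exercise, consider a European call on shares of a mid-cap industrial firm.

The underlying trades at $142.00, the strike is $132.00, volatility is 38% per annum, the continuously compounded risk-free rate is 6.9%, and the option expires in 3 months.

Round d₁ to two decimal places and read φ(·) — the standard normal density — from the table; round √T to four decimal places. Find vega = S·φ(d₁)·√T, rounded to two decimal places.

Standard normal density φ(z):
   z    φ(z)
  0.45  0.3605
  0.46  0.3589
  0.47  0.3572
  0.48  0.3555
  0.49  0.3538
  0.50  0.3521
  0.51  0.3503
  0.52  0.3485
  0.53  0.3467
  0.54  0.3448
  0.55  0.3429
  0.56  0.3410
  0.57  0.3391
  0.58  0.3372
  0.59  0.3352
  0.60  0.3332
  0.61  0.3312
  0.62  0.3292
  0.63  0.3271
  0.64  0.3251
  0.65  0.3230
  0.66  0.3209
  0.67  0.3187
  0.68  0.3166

24.08

σ√T = 0.38 × 0.5000 = 0.1900
d₁ = [ln(142/132) + (0.069 + ½·0.38²)·0.25] / (σ√T) = (0.0730 + 0.0353) / 0.1900 = 0.5701 ≈ 0.57
√T = √0.25 = 0.5000
φ(d₁) = φ(0.57) = 0.3391
vega = S·φ(d₁)·√T = 142·0.3391·0.5000 = 24.0761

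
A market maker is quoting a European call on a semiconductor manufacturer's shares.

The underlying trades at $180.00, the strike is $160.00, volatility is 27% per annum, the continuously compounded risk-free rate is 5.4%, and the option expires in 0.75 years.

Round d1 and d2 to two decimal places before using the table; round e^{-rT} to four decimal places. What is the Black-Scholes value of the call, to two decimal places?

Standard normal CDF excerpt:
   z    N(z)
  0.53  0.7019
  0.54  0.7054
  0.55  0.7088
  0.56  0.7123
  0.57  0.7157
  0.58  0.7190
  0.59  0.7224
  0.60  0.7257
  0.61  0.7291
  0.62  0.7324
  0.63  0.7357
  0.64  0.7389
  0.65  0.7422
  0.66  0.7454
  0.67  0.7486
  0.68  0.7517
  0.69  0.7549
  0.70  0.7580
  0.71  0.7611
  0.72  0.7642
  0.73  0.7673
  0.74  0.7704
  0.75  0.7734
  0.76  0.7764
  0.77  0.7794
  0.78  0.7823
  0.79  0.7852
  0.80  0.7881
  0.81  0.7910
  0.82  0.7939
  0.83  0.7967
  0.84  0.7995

σ√T = 0.27 × 0.8660 = 0.2338
d₁ = [ln(180/160) + (0.054 + ½·0.27²)·0.75] / (σ√T) = (0.1178 + 0.0678) / 0.2338 = 0.7938 ≈ 0.79
d₂ = 0.7938 − 0.2338 = 0.5600 ≈ 0.56
exp(−rT) = exp(−0.054·0.75) = 0.9603
C = 180·N(0.79) − 160·0.9603·N(0.56) = 180·0.7852 − 160·0.9603·0.7123 = 141.3360 − 109.4435 = 31.8925

$31.89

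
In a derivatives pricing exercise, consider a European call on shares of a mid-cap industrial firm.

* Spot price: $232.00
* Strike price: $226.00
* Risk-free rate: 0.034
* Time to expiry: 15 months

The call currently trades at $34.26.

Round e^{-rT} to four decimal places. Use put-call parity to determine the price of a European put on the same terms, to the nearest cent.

e^(−rT) = e^(−0.034·1.25) = 0.9584
Put-call parity: C − P = S − K·e^(−rT) = 232 − 226·0.9584 = 232 − 216.5984 = 15.4016
P = C − (C − P) = 34.26 − (15.4016) = 18.8584

$18.86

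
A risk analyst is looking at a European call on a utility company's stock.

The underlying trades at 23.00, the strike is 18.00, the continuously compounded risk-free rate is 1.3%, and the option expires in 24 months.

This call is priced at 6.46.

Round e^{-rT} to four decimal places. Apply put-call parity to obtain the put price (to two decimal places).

exp(−rT) = exp(−0.013·2) = 0.9743
Put-call parity: C − P = S − K·e^(−rT) = 23 − 18·0.9743 = 23 − 17.5374 = 5.4626
P = C − (C − P) = 6.46 − (5.4626) = 0.9974

1.00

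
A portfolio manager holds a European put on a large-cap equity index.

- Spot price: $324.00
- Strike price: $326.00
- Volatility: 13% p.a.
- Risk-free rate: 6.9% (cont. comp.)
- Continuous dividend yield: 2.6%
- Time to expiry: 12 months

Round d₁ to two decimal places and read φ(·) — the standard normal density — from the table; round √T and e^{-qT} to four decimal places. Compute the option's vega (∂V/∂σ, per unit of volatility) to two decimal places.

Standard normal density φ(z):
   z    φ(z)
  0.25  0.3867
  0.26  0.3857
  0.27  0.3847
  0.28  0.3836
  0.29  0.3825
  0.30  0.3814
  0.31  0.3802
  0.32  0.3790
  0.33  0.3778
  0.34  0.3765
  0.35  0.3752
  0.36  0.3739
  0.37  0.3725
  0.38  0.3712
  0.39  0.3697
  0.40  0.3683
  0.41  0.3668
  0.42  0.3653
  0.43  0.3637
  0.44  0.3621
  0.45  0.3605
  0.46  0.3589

118.44

σ√T = 0.13·√1 = 0.1300
d₁ = [ln(324/326) + (0.069 − 0.026 + ½·0.13²)·1] / (σ√T) = (-0.0062 + 0.0515) / 0.1300 = 0.3484 ⇒ 0.35
√T = √1 = 1.0000
φ(d₁) = φ(0.35) = 0.3752
e^(−qT) = e^(−0.026·1) = 0.9743
vega = S·e^(−qT)·φ(d₁)·√T = 324·0.9743·0.3752·1.0000 = 118.4406
(Vega is the same for a European call and put with the same parameters.)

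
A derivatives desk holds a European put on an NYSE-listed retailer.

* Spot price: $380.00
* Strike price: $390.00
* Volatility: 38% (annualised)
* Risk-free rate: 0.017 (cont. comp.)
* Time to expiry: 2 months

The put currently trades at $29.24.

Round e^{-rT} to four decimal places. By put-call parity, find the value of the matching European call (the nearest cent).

$20.33

exp(−rT) = exp(−0.017·0.1667) = 0.9972
Put-call parity: C − P = S − K·e^(−rT) = 380 − 390·0.9972 = 380 − 388.9080 = -8.9080
C = P + (C − P) = 29.24 + (-8.9080) = 20.3320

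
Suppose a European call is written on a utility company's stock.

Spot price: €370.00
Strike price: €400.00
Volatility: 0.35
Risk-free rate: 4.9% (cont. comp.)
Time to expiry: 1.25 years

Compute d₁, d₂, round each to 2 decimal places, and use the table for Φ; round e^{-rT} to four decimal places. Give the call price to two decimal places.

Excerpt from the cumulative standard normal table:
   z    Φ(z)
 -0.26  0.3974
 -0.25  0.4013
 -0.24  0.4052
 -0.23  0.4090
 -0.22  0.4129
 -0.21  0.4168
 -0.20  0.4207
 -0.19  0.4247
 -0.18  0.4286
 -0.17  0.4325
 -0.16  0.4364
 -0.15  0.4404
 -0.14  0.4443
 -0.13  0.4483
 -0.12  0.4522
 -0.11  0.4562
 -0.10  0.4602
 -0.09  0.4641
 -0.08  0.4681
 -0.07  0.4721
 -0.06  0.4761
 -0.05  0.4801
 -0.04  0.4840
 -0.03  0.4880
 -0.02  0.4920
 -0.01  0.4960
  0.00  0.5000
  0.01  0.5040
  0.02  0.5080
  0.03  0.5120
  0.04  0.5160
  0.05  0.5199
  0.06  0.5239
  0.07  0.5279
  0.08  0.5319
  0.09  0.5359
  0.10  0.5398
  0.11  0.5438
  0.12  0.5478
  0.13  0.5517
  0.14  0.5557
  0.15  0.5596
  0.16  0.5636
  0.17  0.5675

T = 1.25;  σ√T = 0.3913
d₁ = [ln(370/400) + (0.049 + 0.35²/2)·1.25] / 0.3913 = [-0.0780 + 0.1378] / 0.3913 = 0.1529 ⇒ 0.15
d₂ = d₁ − σ√T = 0.1529 − 0.3913 = -0.2384 ⇒ -0.24
exp(−rT) = exp(−0.049·1.25) = 0.9406
N(d₁) = N(0.15) = 0.5596;  N(d₂) = N(-0.24) = 0.4052
C = 370·0.5596 − 400·0.9406·0.4052 = 207.0520 − 152.4524 = 54.5996

€54.60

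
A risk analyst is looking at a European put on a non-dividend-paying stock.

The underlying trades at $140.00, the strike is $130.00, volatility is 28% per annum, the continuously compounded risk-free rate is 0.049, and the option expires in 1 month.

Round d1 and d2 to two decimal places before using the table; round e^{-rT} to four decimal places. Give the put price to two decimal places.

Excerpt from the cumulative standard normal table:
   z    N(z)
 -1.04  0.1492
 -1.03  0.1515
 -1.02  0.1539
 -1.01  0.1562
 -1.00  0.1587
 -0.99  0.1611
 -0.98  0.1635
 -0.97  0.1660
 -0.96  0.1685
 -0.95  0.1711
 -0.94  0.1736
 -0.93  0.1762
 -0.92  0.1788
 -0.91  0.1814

σ√T = 0.28·√0.08333 = 0.0808
d₁ = [ln(140/130) + (0.049 + 0.28²/2)·0.08333] / 0.0808 = [0.0741 + 0.0073] / 0.0808 = 1.0078 → 1.01
d₂ = d₁ − σ√T = 1.0078 − 0.0808 = 0.9270 → 0.93
exp(−rT) = exp(−0.049·0.08333) = 0.9959
N(−d₂) = N(-0.93) = 0.1762;  N(−d₁) = N(-1.01) = 0.1562
P = 130·0.9959·0.1762 − 140·0.1562 = 22.8121 − 21.8680 = 0.9441

$0.94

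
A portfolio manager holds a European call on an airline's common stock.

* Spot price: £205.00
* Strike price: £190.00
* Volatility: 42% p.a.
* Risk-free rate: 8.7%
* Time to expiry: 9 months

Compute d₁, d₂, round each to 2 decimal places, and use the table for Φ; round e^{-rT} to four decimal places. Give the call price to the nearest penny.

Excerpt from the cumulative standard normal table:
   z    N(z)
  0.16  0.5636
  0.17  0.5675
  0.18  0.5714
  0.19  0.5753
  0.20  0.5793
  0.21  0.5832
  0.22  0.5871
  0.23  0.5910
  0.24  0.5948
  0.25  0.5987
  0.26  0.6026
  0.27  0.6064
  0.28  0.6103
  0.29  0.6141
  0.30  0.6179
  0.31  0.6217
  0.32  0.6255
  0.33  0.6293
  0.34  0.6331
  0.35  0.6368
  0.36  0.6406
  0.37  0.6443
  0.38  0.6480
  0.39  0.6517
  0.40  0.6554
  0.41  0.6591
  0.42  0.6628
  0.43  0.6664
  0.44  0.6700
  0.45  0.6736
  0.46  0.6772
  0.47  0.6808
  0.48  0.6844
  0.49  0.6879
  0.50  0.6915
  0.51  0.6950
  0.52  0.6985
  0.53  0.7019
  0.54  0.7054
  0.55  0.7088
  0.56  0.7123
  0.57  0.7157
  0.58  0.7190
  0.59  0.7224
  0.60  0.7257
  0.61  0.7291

T = 0.75;  σ√T = 0.3637
d₁ = [ln(205/190) + (0.087 + 0.42²/2)·0.75] / 0.3637 = [0.0760 + 0.1314] / 0.3637 = 0.5702 which rounds to 0.57
d₂ = d₁ − σ√T = 0.5702 − 0.3637 = 0.2064 which rounds to 0.21
exp(−rT) = exp(−0.087·0.75) = 0.9368
N(d₁) = N(0.57) = 0.7157;  N(d₂) = N(0.21) = 0.5832
C = 205·0.7157 − 190·0.9368·0.5832 = 146.7185 − 103.8049 = 42.9136

£42.91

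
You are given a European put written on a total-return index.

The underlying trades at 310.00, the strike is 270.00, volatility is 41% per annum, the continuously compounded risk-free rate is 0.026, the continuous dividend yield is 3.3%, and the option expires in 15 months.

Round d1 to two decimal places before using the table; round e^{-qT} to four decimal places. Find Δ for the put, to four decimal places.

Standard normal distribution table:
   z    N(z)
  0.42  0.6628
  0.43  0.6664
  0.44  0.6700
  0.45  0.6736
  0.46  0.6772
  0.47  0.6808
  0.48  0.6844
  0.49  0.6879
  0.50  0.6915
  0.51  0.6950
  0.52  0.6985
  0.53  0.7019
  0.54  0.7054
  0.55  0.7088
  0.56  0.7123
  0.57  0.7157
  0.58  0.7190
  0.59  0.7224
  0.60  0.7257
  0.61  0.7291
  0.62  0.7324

σ√T = 0.41·√1.25 = 0.4584
ln(S/K) + (r − q + σ²/2)T = ln(310/270) + (0.026 − 0.033 + 0.41²/2)·1.25 = 0.1382 + 0.0963 = 0.2345
d₁ = 0.2345 / 0.4584 = 0.5115 which rounds to 0.51
N(d₁) = N(0.51) = 0.6950
Δ_put = exp(−qT)·(N(d₁) − 1) = 0.9596·(0.6950 − 1) = -0.2927

-0.2927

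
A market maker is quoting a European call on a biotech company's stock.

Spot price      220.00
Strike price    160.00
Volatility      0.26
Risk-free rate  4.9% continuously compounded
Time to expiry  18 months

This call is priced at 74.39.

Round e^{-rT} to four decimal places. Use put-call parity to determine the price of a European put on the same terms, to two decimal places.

3.05

exp(−rT) = exp(−0.049·1.5) = 0.9291
Put-call parity: C − P = S − K·e^(−rT) = 220 − 160·0.9291 = 220 − 148.6560 = 71.3440
P = C − (C − P) = 74.39 − (71.3440) = 3.0460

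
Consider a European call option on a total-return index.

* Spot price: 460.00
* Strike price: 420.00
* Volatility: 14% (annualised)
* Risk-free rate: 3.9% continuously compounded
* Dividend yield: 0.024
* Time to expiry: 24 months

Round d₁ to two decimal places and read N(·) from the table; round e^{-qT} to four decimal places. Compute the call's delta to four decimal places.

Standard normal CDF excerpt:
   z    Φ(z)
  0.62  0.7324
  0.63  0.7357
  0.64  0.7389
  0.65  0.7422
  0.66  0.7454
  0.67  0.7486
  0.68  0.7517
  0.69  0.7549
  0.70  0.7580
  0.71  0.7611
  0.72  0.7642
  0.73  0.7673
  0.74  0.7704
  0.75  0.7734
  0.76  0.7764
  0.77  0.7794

σ√T = 0.14·√2 = 0.1980
d₁ = [ln(460/420) + (0.039 − 0.024 + ½·0.14²)·2] / (σ√T) = (0.0910 + 0.0496) / 0.1980 = 0.7100 → 0.71
N(d₁) = N(0.71) = 0.7611
Δ_call = exp(−qT)·N(d₁) = 0.9531·0.7611 = 0.7254

0.7254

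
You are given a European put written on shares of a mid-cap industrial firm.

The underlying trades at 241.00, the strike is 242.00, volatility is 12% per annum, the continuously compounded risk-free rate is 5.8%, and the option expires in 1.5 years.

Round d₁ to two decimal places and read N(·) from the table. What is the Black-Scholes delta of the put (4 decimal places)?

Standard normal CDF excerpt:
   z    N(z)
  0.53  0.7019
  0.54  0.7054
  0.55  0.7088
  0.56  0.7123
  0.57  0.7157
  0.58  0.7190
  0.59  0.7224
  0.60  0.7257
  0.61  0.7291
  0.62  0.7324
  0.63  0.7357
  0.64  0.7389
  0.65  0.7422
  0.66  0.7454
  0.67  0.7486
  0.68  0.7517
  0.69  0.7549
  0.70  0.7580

-0.2611

T = 1.5;  σ√T = 0.1470
d₁ = [ln(241/242) + (0.058 + 0.12²/2)·1.5] / 0.1470 = [-0.0041 + 0.0978] / 0.1470 = 0.6373 ≈ 0.64
N(d₁) = N(0.64) = 0.7389
Δ_put = N(d₁) − 1 = 0.7389 − 1 = -0.2611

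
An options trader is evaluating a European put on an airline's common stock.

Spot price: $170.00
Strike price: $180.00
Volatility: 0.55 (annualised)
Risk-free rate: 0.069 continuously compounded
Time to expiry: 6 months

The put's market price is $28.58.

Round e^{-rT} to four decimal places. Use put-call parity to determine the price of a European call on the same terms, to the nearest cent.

$24.68

exp(−rT) = exp(−0.069·0.5) = 0.9661
Put-call parity: C − P = S − K·e^(−rT) = 170 − 180·0.9661 = 170 − 173.8980 = -3.8980
C = P + (C − P) = 28.58 + (-3.8980) = 24.6820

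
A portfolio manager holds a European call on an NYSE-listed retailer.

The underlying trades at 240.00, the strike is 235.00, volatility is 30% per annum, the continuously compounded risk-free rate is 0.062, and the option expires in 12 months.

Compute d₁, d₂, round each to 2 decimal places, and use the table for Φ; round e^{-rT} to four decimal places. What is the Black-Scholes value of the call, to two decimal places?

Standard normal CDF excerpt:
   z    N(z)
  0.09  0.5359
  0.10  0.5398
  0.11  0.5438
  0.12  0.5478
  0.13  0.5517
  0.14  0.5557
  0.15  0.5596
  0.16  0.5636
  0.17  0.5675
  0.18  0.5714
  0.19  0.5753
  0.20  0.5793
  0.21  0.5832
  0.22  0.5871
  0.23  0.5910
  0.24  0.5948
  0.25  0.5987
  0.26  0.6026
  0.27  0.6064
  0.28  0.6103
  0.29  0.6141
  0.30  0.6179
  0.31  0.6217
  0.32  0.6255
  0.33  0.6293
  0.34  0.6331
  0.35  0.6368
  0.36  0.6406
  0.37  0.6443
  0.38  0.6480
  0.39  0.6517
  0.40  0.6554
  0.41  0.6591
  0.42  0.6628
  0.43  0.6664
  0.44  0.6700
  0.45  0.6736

38.08

σ√T = 0.3 × 1.0000 = 0.3000
d₁ = [ln(240/235) + (0.062 + 0.3²/2)·1] / 0.3000 = [0.0211 + 0.1070] / 0.3000 = 0.4268 → 0.43
d₂ = d₁ − σ√T = 0.4268 − 0.3000 = 0.1268 → 0.13
exp(−rT) = exp(−0.062·1) = 0.9399
C = 240·N(0.43) − 235·0.9399·N(0.13) = 240·0.6664 − 235·0.9399·0.5517 = 159.9360 − 121.8576 = 38.0784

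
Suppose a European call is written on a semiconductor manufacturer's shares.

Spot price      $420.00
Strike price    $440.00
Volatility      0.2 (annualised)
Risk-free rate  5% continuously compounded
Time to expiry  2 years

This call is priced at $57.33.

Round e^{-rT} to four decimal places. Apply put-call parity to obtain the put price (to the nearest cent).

$35.44

exp(−rT) = exp(−0.05·2) = 0.9048
Put-call parity: C − P = S − K·e^(−rT) = 420 − 440·0.9048 = 420 − 398.1120 = 21.8880
P = C − (C − P) = 57.33 − (21.8880) = 35.4420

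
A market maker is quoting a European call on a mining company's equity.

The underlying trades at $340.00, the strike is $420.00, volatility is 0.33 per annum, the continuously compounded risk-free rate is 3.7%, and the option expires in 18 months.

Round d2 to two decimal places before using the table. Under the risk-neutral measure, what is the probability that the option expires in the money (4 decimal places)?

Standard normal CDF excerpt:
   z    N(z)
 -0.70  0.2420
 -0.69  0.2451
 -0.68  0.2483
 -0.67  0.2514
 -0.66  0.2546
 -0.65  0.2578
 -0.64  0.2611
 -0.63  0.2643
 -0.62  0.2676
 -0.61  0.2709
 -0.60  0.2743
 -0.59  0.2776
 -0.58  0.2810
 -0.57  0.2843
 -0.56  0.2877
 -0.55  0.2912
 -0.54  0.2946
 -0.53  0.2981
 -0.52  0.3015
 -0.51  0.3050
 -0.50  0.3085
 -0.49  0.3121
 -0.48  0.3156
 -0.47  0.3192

0.2776

σ√T = 0.33 × 1.2247 = 0.4042
d₁ = [ln(340/420) + (0.037 + ½·0.33²)·1.5] / (σ√T) = (-0.2113 + 0.1372) / 0.4042 = -0.1834 → -0.18
d₂ = -0.1834 − 0.4042 = -0.5876 → -0.59
Risk-neutral Pr[S_T > K] = N(d₂) = N(-0.59) = 0.2776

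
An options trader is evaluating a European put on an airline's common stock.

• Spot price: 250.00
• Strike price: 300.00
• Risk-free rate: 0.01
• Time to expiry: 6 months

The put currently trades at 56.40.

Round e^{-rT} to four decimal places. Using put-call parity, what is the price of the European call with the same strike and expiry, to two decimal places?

7.90

e^(−rT) = e^(−0.01·0.5) = 0.9950
Put-call parity: C − P = S − K·e^(−rT) = 250 − 300·0.9950 = 250 − 298.5000 = -48.5000
C = P + (C − P) = 56.40 + (-48.5000) = 7.9000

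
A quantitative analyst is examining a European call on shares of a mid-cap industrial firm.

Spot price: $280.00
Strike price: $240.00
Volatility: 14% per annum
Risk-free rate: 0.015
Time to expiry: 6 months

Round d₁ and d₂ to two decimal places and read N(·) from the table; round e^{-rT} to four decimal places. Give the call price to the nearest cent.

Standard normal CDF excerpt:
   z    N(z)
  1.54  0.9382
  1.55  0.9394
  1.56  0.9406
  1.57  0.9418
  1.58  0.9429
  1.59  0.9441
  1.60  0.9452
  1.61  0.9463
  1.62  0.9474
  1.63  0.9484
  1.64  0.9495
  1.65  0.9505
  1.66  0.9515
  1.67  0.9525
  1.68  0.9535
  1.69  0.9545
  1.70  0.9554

T = 0.5;  σ√T = 0.0990
d₁ = [ln(280/240) + (0.015 + 0.14²/2)·0.5] / 0.0990 = [0.1542 + 0.0124] / 0.0990 = 1.6824 ≈ 1.68
d₂ = d₁ − σ√T = 1.6824 − 0.0990 = 1.5834 ≈ 1.58
e^(−rT) = e^(−0.015·0.5) = 0.9925
C = 280·N(1.68) − 240·0.9925·N(1.58) = 280·0.9535 − 240·0.9925·0.9429 = 266.9800 − 224.5988 = 42.3812

$42.38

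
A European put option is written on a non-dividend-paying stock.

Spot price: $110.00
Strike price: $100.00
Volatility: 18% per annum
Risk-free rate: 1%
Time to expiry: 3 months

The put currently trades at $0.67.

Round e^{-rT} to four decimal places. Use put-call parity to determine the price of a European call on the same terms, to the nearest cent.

$10.92

e^(−rT) = e^(−0.01·0.25) = 0.9975
Put-call parity: C − P = S − K·e^(−rT) = 110 − 100·0.9975 = 110 − 99.7500 = 10.2500
C = P + (C − P) = 0.67 + (10.2500) = 10.9200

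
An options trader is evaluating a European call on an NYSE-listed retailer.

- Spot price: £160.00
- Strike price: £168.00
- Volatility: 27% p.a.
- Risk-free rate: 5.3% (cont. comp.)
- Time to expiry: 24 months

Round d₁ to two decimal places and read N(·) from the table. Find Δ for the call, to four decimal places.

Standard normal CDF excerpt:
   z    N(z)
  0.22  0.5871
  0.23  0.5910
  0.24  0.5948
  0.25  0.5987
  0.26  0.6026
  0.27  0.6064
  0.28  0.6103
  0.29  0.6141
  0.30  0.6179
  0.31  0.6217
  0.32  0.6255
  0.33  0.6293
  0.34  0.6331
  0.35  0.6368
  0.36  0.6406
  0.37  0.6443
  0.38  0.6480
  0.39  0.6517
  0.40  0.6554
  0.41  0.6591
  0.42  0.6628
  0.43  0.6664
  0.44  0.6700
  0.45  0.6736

0.6331

σ√T = 0.27 × 1.4142 = 0.3818
ln(S/K) + (r + σ²/2)T = ln(160/168) + (0.053 + 0.27²/2)·2 = -0.0488 + 0.1789 = 0.1301
d₁ = 0.1301 / 0.3818 = 0.3407 ≈ 0.34
N(d₁) = N(0.34) = 0.6331
Δ_call = N(d₁) = 0.6331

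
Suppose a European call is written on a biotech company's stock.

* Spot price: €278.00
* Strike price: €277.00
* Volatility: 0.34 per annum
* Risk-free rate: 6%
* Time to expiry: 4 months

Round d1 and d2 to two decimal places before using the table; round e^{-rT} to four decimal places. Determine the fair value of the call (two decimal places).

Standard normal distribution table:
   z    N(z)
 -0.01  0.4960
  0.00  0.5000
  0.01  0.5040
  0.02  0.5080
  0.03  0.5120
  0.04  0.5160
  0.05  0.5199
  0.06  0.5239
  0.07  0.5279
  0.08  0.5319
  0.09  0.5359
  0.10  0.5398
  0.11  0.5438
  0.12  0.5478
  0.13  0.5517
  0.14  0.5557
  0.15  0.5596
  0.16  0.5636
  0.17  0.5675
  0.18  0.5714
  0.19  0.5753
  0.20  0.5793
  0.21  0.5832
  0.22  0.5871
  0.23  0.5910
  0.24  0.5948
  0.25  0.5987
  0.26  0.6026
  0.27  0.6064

σ√T = 0.34 × 0.5774 = 0.1963
ln(S/K) + (r + σ²/2)T = ln(278/277) + (0.06 + 0.34²/2)·0.3333 = 0.0036 + 0.0393 = 0.0429
d₁ = 0.0429 / 0.1963 = 0.2184 ⇒ 0.22
d₂ = d₁ − σ√T = 0.2184 − 0.1963 = 0.0221 ⇒ 0.02
e^(−rT) = e^(−0.06·0.3333) = 0.9802
N(d₁) = N(0.22) = 0.5871;  N(d₂) = N(0.02) = 0.5080
C = 278·0.5871 − 277·0.9802·0.5080 = 163.2138 − 137.9298 = 25.2840

€25.28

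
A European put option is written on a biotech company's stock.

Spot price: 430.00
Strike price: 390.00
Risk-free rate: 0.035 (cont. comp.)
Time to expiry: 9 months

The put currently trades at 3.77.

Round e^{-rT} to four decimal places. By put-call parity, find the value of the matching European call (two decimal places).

53.87

e^(−rT) = e^(−0.035·0.75) = 0.9741
Put-call parity: C − P = S − K·e^(−rT) = 430 − 390·0.9741 = 430 − 379.8990 = 50.1010
C = P + (C − P) = 3.77 + (50.1010) = 53.8710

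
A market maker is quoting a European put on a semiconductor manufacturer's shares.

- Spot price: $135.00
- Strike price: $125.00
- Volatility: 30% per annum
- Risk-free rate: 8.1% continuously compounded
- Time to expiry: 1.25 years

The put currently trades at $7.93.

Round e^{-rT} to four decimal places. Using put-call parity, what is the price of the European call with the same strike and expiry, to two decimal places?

$29.97

e^(−rT) = e^(−0.081·1.25) = 0.9037
Put-call parity: C − P = S − K·e^(−rT) = 135 − 125·0.9037 = 135 − 112.9625 = 22.0375
C = P + (C − P) = 7.93 + (22.0375) = 29.9675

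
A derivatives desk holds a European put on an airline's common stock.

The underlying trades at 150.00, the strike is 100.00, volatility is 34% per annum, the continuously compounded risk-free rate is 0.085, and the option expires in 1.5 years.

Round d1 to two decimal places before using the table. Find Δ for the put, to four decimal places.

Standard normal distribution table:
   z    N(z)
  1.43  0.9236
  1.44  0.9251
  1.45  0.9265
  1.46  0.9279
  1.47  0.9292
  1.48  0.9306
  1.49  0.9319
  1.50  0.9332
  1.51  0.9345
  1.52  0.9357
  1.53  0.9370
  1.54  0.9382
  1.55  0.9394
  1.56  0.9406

-0.0681

T = 1.5;  σ√T = 0.4164
d₁ = [ln(150/100) + (0.085 + ½·0.34²)·1.5] / (σ√T) = (0.4055 + 0.2142) / 0.4164 = 1.4881 ⇒ 1.49
N(d₁) = N(1.49) = 0.9319
Δ_put = N(d₁) − 1 = 0.9319 − 1 = -0.0681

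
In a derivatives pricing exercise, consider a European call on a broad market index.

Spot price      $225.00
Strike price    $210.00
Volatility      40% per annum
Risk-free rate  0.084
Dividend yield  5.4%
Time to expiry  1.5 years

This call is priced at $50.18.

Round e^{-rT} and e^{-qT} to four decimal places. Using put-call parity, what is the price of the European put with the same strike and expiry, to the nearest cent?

$27.82

e^(−qT) = e^(−0.054·1.5) = 0.9222;  e^(−rT) = e^(−0.084·1.5) = 0.8816
Put-call parity: C − P = S·e^(−qT) − K·e^(−rT) = 225·0.9222 − 210·0.8816 = 207.4950 − 185.1360 = 22.3590
P = C − (C − P) = 50.18 − (22.3590) = 27.8210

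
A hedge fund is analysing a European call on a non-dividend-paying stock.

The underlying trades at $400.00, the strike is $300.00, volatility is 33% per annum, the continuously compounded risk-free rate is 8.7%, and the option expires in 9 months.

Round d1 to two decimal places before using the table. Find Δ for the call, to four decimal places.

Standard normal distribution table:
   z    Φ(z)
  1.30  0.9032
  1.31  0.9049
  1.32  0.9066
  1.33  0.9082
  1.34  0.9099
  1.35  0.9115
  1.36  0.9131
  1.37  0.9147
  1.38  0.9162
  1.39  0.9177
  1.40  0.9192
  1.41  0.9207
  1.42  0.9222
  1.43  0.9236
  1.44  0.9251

T = 0.75;  σ√T = 0.2858
d₁ = [ln(400/300) + (0.087 + 0.33²/2)·0.75] / 0.2858 = [0.2877 + 0.1061] / 0.2858 = 1.3778 ⇒ 1.38
N(d₁) = N(1.38) = 0.9162
Δ_call = N(d₁) = 0.9162

0.9162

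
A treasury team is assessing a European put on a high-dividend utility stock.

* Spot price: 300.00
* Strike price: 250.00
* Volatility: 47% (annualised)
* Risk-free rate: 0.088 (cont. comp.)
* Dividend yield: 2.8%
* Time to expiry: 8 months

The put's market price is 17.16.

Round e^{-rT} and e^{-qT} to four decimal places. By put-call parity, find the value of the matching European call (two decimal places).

exp(−qT) = exp(−0.028·0.6667) = 0.9815;  exp(−rT) = exp(−0.088·0.6667) = 0.9430
Put-call parity: C − P = S·e^(−qT) − K·e^(−rT) = 300·0.9815 − 250·0.9430 = 294.4500 − 235.7500 = 58.7000
C = P + (C − P) = 17.16 + (58.7000) = 75.8600

75.86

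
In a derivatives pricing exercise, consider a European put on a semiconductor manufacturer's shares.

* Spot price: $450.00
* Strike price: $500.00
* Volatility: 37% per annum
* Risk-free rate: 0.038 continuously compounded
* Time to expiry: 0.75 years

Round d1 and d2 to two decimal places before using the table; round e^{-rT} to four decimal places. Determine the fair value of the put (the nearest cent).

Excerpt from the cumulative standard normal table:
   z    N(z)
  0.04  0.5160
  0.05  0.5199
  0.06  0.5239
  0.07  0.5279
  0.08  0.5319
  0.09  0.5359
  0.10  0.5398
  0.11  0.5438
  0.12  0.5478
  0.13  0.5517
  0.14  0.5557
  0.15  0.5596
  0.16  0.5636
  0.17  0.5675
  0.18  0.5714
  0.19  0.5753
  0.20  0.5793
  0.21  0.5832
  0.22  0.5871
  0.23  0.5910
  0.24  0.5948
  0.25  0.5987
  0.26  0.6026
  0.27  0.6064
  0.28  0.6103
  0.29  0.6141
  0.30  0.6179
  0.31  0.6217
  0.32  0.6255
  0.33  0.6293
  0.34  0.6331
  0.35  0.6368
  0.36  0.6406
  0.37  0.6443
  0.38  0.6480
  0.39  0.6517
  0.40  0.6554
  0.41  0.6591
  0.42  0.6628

σ√T = 0.37·√0.75 = 0.3204
d₁ = [ln(450/500) + (0.038 + 0.37²/2)·0.75] / 0.3204 = [-0.1054 + 0.0798] / 0.3204 = -0.0797 → -0.08
d₂ = d₁ − σ√T = -0.0797 − 0.3204 = -0.4001 → -0.40
exp(−rT) = exp(−0.038·0.75) = 0.9719
N(−d₂) = N(0.40) = 0.6554;  N(−d₁) = N(0.08) = 0.5319
P = 500·0.9719·0.6554 − 450·0.5319 = 318.4916 − 239.3550 = 79.1366

$79.14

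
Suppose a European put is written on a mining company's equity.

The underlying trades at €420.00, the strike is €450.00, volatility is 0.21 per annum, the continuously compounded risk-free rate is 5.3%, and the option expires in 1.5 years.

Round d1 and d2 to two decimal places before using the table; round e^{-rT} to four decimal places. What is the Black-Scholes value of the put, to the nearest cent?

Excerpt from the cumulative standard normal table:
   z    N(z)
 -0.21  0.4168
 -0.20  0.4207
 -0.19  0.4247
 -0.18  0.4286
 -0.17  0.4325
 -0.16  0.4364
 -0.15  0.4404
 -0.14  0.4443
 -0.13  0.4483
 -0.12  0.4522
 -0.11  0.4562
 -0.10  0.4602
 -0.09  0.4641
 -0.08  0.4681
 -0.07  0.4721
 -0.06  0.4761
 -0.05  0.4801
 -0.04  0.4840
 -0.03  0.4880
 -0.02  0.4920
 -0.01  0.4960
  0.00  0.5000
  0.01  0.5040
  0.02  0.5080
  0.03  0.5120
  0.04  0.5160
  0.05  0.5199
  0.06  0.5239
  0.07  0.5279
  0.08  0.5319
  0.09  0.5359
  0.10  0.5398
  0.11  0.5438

€41.08

σ√T = 0.21 × 1.2247 = 0.2572
ln(S/K) + (r + σ²/2)T = ln(420/450) + (0.053 + 0.21²/2)·1.5 = -0.0690 + 0.1126 = 0.0436
d₁ = 0.0436 / 0.2572 = 0.1695 → 0.17
d₂ = d₁ − σ√T = 0.1695 − 0.2572 = -0.0877 → -0.09
exp(−rT) = exp(−0.053·1.5) = 0.9236
N(−d₂) = N(0.09) = 0.5359;  N(−d₁) = N(-0.17) = 0.4325
P = 450·0.9236·0.5359 − 420·0.4325 = 222.7308 − 181.6500 = 41.0808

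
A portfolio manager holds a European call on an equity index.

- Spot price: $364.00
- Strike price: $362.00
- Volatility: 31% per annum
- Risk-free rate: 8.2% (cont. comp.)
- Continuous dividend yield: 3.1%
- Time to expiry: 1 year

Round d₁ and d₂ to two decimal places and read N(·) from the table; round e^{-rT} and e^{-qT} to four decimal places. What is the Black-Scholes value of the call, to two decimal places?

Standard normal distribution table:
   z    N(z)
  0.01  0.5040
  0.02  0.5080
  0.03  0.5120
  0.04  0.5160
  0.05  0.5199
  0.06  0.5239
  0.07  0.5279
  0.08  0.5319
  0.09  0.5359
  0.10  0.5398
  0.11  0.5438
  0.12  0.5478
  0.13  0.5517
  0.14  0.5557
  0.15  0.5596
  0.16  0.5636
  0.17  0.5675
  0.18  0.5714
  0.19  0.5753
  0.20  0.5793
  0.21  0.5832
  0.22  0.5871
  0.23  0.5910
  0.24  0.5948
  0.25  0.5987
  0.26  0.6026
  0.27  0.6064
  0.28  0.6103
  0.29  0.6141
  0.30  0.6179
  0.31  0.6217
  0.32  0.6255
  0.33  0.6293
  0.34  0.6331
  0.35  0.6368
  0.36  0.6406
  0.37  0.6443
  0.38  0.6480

σ√T = 0.31 × 1.0000 = 0.3100
ln(S/K) + (r − q + σ²/2)T = ln(364/362) + (0.082 − 0.031 + 0.31²/2)·1 = 0.0055 + 0.0990 = 0.1046
d₁ = 0.1046 / 0.3100 = 0.3373 → 0.34
d₂ = d₁ − σ√T = 0.3373 − 0.3100 = 0.0273 → 0.03
exp(−qT) = exp(−0.031·1) = 0.9695;  exp(−rT) = exp(−0.082·1) = 0.9213
N(d₁) = N(0.34) = 0.6331;  N(d₂) = N(0.03) = 0.5120
C = 364·0.9695·0.6331 − 362·0.9213·0.5120 = 223.4197 − 170.7574 = 52.6623

$52.66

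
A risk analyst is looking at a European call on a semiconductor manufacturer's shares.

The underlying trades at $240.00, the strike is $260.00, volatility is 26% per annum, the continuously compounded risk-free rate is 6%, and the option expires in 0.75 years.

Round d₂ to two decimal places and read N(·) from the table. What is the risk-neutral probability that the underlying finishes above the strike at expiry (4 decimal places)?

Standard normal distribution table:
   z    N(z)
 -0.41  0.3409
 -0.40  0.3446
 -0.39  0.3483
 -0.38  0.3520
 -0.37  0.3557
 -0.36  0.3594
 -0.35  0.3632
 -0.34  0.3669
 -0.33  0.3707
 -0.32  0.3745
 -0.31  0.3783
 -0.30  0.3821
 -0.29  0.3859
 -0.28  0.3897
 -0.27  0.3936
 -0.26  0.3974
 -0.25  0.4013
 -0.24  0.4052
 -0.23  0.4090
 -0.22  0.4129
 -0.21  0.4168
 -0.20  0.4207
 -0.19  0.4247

σ√T = 0.26·√0.75 = 0.2252
ln(S/K) + (r + σ²/2)T = ln(240/260) + (0.06 + 0.26²/2)·0.75 = -0.0800 + 0.0703 = -0.0097
d₁ = -0.0097 / 0.2252 = -0.0430 ⇒ -0.04
d₂ = d₁ − σ√T = -0.0430 − 0.2252 = -0.2682 ⇒ -0.27
Risk-neutral Pr[S_T > K] = N(d₂) = N(-0.27) = 0.3936

0.3936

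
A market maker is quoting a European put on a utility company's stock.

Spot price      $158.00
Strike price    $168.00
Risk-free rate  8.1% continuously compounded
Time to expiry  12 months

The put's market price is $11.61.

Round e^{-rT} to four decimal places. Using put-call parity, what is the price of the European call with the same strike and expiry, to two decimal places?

exp(−rT) = exp(−0.081·1) = 0.9222
Put-call parity: C − P = S − K·e^(−rT) = 158 − 168·0.9222 = 158 − 154.9296 = 3.0704
C = P + (C − P) = 11.61 + (3.0704) = 14.6804

$14.68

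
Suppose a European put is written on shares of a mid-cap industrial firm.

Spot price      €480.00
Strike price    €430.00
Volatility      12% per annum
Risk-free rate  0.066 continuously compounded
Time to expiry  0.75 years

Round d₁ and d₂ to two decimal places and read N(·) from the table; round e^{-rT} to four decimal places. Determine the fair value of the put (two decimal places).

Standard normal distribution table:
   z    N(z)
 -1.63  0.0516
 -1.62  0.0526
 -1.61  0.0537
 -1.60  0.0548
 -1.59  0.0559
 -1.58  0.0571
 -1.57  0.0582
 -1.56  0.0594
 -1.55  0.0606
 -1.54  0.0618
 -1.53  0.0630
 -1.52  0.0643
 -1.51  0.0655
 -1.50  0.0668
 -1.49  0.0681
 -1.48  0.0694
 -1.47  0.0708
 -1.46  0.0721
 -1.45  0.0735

T = 0.75;  σ√T = 0.1039
d₁ = [ln(480/430) + (0.066 + 0.12²/2)·0.75] / 0.1039 = [0.1100 + 0.0549] / 0.1039 = 1.5868 ≈ 1.59
d₂ = d₁ − σ√T = 1.5868 − 0.1039 = 1.4828 ≈ 1.48
e^(−rT) = e^(−0.066·0.75) = 0.9517
N(−d₂) = N(-1.48) = 0.0694;  N(−d₁) = N(-1.59) = 0.0559
P = 430·0.9517·0.0694 − 480·0.0559 = 28.4006 − 26.8320 = 1.5686

€1.57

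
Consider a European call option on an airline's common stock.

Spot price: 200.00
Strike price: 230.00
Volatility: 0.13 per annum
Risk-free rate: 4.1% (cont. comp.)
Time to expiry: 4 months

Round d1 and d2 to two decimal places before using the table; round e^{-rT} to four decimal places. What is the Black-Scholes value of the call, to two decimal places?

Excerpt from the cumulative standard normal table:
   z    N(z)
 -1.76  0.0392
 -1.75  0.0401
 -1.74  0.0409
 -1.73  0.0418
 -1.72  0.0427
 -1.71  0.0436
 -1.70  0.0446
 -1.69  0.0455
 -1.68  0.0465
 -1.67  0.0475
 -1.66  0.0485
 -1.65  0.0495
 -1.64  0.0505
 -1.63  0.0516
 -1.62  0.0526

T = 0.3333;  σ√T = 0.0751
d₁ = [ln(200/230) + (0.041 + 0.13²/2)·0.3333] / 0.0751 = [-0.1398 + 0.0165] / 0.0751 = -1.6425 → -1.64
d₂ = d₁ − σ√T = -1.6425 − 0.0751 = -1.7176 → -1.72
exp(−rT) = exp(−0.041·0.3333) = 0.9864
C = 200·N(-1.64) − 230·0.9864·N(-1.72) = 200·0.0505 − 230·0.9864·0.0427 = 10.1000 − 9.6874 = 0.4126

0.41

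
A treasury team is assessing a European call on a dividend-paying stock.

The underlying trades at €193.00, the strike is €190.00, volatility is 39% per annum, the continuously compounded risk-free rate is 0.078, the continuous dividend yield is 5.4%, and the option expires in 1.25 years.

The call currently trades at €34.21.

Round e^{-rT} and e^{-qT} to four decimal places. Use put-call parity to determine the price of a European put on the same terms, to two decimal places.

€26.16

e^(−qT) = e^(−0.054·1.25) = 0.9347;  e^(−rT) = e^(−0.078·1.25) = 0.9071
Put-call parity: C − P = S·e^(−qT) − K·e^(−rT) = 193·0.9347 − 190·0.9071 = 180.3971 − 172.3490 = 8.0481
P = C − (C − P) = 34.21 − (8.0481) = 26.1619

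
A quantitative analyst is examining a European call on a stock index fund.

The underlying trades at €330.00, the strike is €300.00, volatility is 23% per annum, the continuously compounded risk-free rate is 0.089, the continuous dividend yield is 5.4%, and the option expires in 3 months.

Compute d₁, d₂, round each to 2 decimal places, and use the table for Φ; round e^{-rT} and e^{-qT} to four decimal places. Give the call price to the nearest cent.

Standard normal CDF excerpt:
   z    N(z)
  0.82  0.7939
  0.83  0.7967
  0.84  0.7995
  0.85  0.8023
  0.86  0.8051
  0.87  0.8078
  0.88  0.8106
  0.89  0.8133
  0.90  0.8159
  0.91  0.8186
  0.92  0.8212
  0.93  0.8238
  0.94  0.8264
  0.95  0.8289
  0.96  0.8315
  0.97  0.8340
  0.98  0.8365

€35.32

σ√T = 0.23 × 0.5000 = 0.1150
d₁ = [ln(330/300) + (0.089 − 0.054 + 0.23²/2)·0.25] / 0.1150 = [0.0953 + 0.0154] / 0.1150 = 0.9624 → 0.96
d₂ = d₁ − σ√T = 0.9624 − 0.1150 = 0.8474 → 0.85
exp(−qT) = exp(−0.054·0.25) = 0.9866;  exp(−rT) = exp(−0.089·0.25) = 0.9780
C = 330·0.9866·N(0.96) − 300·0.9780·N(0.85) = 330·0.9866·0.8315 − 300·0.9780·0.8023 = 270.7181 − 235.3948 = 35.3233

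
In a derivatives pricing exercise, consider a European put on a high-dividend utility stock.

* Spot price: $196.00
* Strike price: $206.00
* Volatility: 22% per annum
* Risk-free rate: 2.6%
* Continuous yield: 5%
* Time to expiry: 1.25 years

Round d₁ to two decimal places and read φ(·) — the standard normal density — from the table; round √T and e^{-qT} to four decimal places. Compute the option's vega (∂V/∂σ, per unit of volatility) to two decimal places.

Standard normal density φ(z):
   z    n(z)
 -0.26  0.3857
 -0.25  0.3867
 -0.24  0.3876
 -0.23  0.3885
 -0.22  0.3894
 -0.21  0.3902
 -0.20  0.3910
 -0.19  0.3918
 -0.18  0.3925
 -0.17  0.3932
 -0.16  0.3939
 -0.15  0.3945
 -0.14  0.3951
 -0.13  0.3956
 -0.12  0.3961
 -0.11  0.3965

σ√T = 0.22·√1.25 = 0.2460
d₁ = [ln(196/206) + (0.026 − 0.05 + ½·0.22²)·1.25] / (σ√T) = (-0.0498 + 0.0002) / 0.2460 = -0.2013 ≈ -0.20
√T = √1.25 = 1.1180
φ(d₁) = φ(-0.20) = 0.3910
e^(−qT) = e^(−0.05·1.25) = 0.9394
vega = S·e^(−qT)·φ(d₁)·√T = 196·0.9394·0.3910·1.1180 = 80.4869
(Call and put vega coincide under Black-Scholes.)

80.49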